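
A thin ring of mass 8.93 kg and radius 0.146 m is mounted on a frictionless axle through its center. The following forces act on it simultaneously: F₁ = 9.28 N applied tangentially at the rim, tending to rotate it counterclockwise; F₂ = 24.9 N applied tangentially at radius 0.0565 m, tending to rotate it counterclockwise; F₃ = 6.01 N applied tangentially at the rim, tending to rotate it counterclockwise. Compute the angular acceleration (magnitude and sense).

α ≈ 19.1 rad/s², counterclockwise

I = MR² = (8.93)(0.146)² = 0.1904 kg·m².
Taking counterclockwise as positive: τ₁ = +(9.28)(0.146) = +1.355 N·m; τ₂ = +(24.9)(0.0565) = +1.407 N·m; τ₃ = +(6.01)(0.146) = +0.8775 N·m.
Net torque τ = 3.639 N·m.
α = τ/I = 3.639/0.1904 = 19.12 rad/s².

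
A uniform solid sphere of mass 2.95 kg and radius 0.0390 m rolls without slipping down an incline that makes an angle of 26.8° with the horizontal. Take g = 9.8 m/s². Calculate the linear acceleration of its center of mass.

a ≈ 3.16 m/s²

Translation along the incline: Mg sinθ − f = Ma.
Rotation about the center: fR = Iα with I = (2/5)MR². No-slip gives a = αR, so f = (I/R²)a = (2/5)M a.
Substituting: Mg sinθ = (1 + 0.4000)Ma, so a = g sinθ/(1 + 0.4000) = (9.8) sin 26.8° / 1.400 = 3.156 m/s².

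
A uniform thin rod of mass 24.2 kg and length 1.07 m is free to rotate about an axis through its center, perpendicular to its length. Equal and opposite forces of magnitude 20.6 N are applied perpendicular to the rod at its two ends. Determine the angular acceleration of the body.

α ≈ 9.55 rad/s²

I = (1/12)ML² = (1/12)(24.2)(1.07)² = 2.309 kg·m².
The couple gives τ = F·(L/2) + F·(L/2) = F L = (20.6)(1.07) = 22.04 N·m.
From τ = Iα: α = 22.04/2.309 = 9.547 rad/s².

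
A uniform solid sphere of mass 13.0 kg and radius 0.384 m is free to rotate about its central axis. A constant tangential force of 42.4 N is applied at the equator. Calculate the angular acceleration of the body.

α ≈ 21.2 rad/s²

I = (2/5)MR² = (2/5)(13.0)(0.384)² = 0.7668 kg·m².
τ = F R = (42.4)(0.384) = 16.28 N·m.
From τ = Iα: α = 16.28/0.7668 = 21.23 rad/s².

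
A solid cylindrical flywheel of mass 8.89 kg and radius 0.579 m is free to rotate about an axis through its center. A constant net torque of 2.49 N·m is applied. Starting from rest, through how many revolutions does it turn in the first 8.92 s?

I = ½MR² = (1/2)(8.89)(0.579)² = 1.490 kg·m².
α = τ/I = 2.49/1.490 = 1.671 rad/s².
θ = ½αt² = ½(1.671)(8.92)² = 66.48 rad.
Revolutions = θ/(2π) = 10.58.

≈ 10.6 revolutions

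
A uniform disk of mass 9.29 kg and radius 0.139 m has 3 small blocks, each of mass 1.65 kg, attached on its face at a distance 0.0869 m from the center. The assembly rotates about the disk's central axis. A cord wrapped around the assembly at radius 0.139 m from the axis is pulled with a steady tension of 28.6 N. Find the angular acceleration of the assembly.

I_disk = ½MR² = ½(9.29)(0.139)² = 0.08975 kg·m².
I_blocks = 3·m·r² = 3(1.65)(0.0869)² = 0.03738 kg·m².
Total I = 0.1271 kg·m².
τ = F r = (28.6)(0.139) = 3.975 N·m.
α = τ/I = 3.975/0.1271 = 31.27 rad/s².

α ≈ 31.3 rad/s²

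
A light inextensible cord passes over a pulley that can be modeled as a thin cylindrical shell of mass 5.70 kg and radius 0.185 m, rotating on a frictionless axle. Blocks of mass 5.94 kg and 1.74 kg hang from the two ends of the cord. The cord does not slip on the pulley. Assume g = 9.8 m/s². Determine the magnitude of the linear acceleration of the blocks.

I = MR² = (5.70)(0.185)² = 0.1951 kg·m².
Heavier block: m₁g − T₁ = m₁a. Lighter block: T₂ − m₂g = m₂a.
Pulley: (T₁ − T₂)R = Iα = I(a/R), so T₁ − T₂ = (I/R²)a = 1·M_p a = 5.700·a.
Adding the three: (m₁ − m₂)g = (m₁ + m₂ + 5.700)a, so a = (5.94 − 1.74)(9.8)/(5.94 + 1.74 + 5.700) = 3.076 m/s².

a ≈ 3.08 m/s²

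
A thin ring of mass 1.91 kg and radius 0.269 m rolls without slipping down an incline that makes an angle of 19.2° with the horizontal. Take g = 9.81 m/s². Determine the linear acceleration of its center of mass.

a ≈ 1.61 m/s²

Translation along the incline: Mg sinθ − f = Ma.
Rotation about the center: fR = Iα with I = MR². No-slip gives a = αR, so f = (I/R²)a = M a.
Substituting: Mg sinθ = (1 + 1.000)Ma, so a = g sinθ/(1 + 1.000) = (9.81) sin 19.2° / 2.000 = 1.613 m/s².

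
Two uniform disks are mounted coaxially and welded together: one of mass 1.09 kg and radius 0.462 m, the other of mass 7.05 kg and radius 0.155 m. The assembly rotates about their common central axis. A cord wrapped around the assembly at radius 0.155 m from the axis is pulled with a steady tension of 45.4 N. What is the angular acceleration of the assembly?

α ≈ 35.0 rad/s²

I = ½M₁R₁² + ½M₂R₂² = ½(1.09)(0.462)² + ½(7.05)(0.155)² = 0.2010 kg·m².
τ = F r = (45.4)(0.155) = 7.037 N·m.
α = τ/I = 7.037/0.2010 = 35.01 rad/s².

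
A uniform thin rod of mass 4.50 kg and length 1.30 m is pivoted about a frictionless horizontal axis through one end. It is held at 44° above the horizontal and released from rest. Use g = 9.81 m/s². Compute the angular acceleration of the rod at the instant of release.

About the pivot, I = (1/3)ML² = (1/3)(4.50)(1.30)² = 2.535 kg·m².
The weight acts at the center, a distance L/2 = 0.6500 m from the pivot; τ = Mg(L/2) cos 44° = 20.64 N·m.
α = τ/I = 20.64/2.535 = 8.142 rad/s².
(Equivalently α = (3g/(2L)) cos 44° = 8.142 rad/s².)

α ≈ 8.14 rad/s²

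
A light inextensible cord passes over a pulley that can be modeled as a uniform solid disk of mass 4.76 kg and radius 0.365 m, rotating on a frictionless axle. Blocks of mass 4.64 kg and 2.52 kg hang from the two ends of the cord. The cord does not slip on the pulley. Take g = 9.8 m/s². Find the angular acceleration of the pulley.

α ≈ 5.97 rad/s²

I = ½MR² = (1/2)(4.76)(0.365)² = 0.3171 kg·m².
Heavier block: m₁g − T₁ = m₁a. Lighter block: T₂ − m₂g = m₂a.
Pulley: (T₁ − T₂)R = Iα = I(a/R), so T₁ − T₂ = (I/R²)a = (1/2)M_p a = 2.380·a.
Adding the three: (m₁ − m₂)g = (m₁ + m₂ + 2.380)a, so a = (4.64 − 2.52)(9.8)/(4.64 + 2.52 + 2.380) = 2.178 m/s².
α = a/R = 2.178/0.365 = 5.967 rad/s².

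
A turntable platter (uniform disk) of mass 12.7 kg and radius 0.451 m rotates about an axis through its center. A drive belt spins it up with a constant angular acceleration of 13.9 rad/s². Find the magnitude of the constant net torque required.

I = ½MR² = (1/2)(12.7)(0.451)² = 1.292 kg·m².
τ = Iα = (1.292)(13.90) = 17.95 N·m.

τ ≈ 18.0 N·m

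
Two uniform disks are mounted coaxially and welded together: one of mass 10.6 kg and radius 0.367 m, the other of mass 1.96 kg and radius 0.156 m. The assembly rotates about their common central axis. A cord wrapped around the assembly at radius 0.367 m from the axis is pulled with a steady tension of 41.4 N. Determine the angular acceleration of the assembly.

I = ½M₁R₁² + ½M₂R₂² = ½(10.6)(0.367)² + ½(1.96)(0.156)² = 0.7377 kg·m².
τ = F r = (41.4)(0.367) = 15.19 N·m.
α = τ/I = 15.19/0.7377 = 20.60 rad/s².

α ≈ 20.6 rad/s²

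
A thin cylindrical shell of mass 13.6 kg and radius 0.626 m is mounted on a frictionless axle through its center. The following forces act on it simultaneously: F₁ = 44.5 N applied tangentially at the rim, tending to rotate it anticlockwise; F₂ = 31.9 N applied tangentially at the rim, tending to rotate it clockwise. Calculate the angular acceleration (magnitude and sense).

α ≈ 1.48 rad/s², anticlockwise

I = MR² = (13.6)(0.626)² = 5.330 kg·m².
Taking anticlockwise as positive: τ₁ = +(44.5)(0.626) = +27.86 N·m; τ₂ = −(31.9)(0.626) = −19.97 N·m.
Net torque τ = 7.888 N·m.
α = τ/I = 7.888/5.330 = 1.480 rad/s².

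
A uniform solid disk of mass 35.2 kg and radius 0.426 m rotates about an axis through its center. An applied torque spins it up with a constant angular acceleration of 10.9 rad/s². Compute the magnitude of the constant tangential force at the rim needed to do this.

I = ½MR² = (1/2)(35.2)(0.426)² = 3.194 kg·m².
The required torque is τ = Iα = (3.194)(10.90) = 34.81 N·m.
A tangential force at the rim gives τ = FR, so F = τ/R = 34.81/0.426 = 81.72 N.

F ≈ 81.7 N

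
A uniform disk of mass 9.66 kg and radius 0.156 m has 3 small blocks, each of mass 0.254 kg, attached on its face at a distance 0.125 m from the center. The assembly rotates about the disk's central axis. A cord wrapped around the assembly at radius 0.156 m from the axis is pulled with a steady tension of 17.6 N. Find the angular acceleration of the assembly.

I_disk = ½MR² = ½(9.66)(0.156)² = 0.1175 kg·m².
I_blocks = 3·m·r² = 3(0.254)(0.125)² = 0.01191 kg·m².
Total I = 0.1294 kg·m².
τ = F r = (17.6)(0.156) = 2.746 N·m.
α = τ/I = 2.746/0.1294 = 21.21 rad/s².

α ≈ 21.2 rad/s²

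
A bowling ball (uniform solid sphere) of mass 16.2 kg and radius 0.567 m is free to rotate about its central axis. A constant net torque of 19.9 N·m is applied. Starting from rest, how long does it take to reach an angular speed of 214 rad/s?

I = (2/5)MR² = (2/5)(16.2)(0.567)² = 2.083 kg·m².
α = τ/I = 19.9/2.083 = 9.552 rad/s².
ω = αt ⇒ t = ω/α = 214/9.552 = 22.40 s.

t ≈ 22.4 s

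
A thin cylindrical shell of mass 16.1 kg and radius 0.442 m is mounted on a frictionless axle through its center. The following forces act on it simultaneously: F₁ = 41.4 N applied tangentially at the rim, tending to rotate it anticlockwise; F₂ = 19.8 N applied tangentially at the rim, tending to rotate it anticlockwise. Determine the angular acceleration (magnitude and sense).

I = MR² = (16.1)(0.442)² = 3.145 kg·m².
Taking anticlockwise as positive: τ₁ = +(41.4)(0.442) = +18.30 N·m; τ₂ = +(19.8)(0.442) = +8.752 N·m.
Net torque τ = 27.05 N·m.
α = τ/I = 27.05/3.145 = 8.600 rad/s².

α ≈ 8.60 rad/s², anticlockwise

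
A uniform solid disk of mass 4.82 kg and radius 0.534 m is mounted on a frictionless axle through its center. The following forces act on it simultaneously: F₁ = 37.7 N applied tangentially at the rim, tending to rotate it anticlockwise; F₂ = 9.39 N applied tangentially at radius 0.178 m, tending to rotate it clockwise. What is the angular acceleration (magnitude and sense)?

I = ½MR² = (1/2)(4.82)(0.534)² = 0.6872 kg·m².
Taking anticlockwise as positive: τ₁ = +(37.7)(0.534) = +20.13 N·m; τ₂ = −(9.39)(0.178) = −1.671 N·m.
Net torque τ = 18.46 N·m.
α = τ/I = 18.46/0.6872 = 26.86 rad/s².

α ≈ 26.9 rad/s², anticlockwise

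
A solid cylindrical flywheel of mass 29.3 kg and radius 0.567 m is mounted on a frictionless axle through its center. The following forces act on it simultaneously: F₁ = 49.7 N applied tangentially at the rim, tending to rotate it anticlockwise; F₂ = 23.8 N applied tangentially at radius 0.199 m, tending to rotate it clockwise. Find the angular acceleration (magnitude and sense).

I = ½MR² = (1/2)(29.3)(0.567)² = 4.710 kg·m².
Taking anticlockwise as positive: τ₁ = +(49.7)(0.567) = +28.18 N·m; τ₂ = −(23.8)(0.199) = −4.736 N·m.
Net torque τ = 23.44 N·m.
α = τ/I = 23.44/4.710 = 4.978 rad/s².

α ≈ 4.98 rad/s², anticlockwise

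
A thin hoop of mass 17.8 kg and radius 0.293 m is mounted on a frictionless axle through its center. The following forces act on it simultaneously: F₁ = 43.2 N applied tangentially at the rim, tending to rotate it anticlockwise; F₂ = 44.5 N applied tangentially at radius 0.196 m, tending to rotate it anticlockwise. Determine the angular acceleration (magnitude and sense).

α ≈ 14.0 rad/s², anticlockwise

I = MR² = (17.8)(0.293)² = 1.528 kg·m².
Taking anticlockwise as positive: τ₁ = +(43.2)(0.293) = +12.66 N·m; τ₂ = +(44.5)(0.196) = +8.722 N·m.
Net torque τ = 21.38 N·m.
α = τ/I = 21.38/1.528 = 13.99 rad/s².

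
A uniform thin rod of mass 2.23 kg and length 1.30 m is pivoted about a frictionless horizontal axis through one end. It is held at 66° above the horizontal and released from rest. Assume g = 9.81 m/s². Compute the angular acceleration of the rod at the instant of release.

About the pivot, I = (1/3)ML² = (1/3)(2.23)(1.30)² = 1.256 kg·m².
The weight acts at the center, a distance L/2 = 0.6500 m from the pivot; τ = Mg(L/2) cos 66° = 5.784 N·m.
α = τ/I = 5.784/1.256 = 4.604 rad/s².

α ≈ 4.60 rad/s²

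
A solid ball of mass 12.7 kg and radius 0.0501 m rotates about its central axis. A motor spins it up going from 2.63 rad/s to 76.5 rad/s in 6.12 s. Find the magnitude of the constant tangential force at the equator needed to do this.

F ≈ 3.07 N

I = (2/5)MR² = (2/5)(12.7)(0.0501)² = 0.01275 kg·m².
α = Δω/Δt = (76.5 − 2.63)/6.12 = 12.07 rad/s².
The required torque is τ = Iα = (0.01275)(12.07) = 0.1539 N·m.
A tangential force at the equator gives τ = FR, so F = τ/R = 0.1539/0.0501 = 3.072 N.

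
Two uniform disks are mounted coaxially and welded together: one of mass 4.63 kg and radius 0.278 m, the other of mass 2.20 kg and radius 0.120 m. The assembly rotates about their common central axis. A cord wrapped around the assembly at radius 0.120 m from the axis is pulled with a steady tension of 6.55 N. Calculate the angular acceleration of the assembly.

I = ½M₁R₁² + ½M₂R₂² = ½(4.63)(0.278)² + ½(2.20)(0.120)² = 0.1948 kg·m².
τ = F r = (6.55)(0.120) = 0.7860 N·m.
α = τ/I = 0.7860/0.1948 = 4.036 rad/s².

α ≈ 4.04 rad/s²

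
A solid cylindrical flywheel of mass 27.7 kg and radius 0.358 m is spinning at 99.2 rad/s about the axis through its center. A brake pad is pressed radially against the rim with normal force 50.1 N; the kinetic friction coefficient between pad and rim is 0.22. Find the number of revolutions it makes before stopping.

I = ½MR² = (1/2)(27.7)(0.358)² = 1.775 kg·m².
Friction force f = μN = (0.22)(50.1) = 11.02 N at the rim; torque magnitude τ = fR = 3.946 N·m, opposing ω.
|α| = τ/I = 3.946/1.775 = 2.223 rad/s² (deceleration).
ω² = ω₀² − 2|α|θ with ω = 0 ⇒ θ = ω₀²/(2|α|) = 2213 rad = 352.3 rev.

≈ 352 revolutions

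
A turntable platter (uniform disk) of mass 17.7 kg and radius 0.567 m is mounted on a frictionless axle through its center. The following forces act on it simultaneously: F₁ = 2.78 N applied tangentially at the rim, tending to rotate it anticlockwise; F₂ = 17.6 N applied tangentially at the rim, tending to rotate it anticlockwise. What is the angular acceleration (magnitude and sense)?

I = ½MR² = (1/2)(17.7)(0.567)² = 2.845 kg·m².
Taking anticlockwise as positive: τ₁ = +(2.78)(0.567) = +1.576 N·m; τ₂ = +(17.6)(0.567) = +9.979 N·m.
Net torque τ = 11.56 N·m.
α = τ/I = 11.56/2.845 = 4.061 rad/s².

α ≈ 4.06 rad/s², anticlockwise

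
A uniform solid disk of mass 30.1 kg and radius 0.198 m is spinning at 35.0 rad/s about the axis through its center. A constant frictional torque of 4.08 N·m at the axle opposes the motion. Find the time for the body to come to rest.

t ≈ 5.06 s

I = ½MR² = (1/2)(30.1)(0.198)² = 0.5900 kg·m².
The net torque has magnitude 4.08 N·m, opposing ω.
|α| = τ/I = 4.080/0.5900 = 6.915 rad/s² (deceleration).
0 = ω₀ − |α|t ⇒ t = ω₀/|α| = 35.0/6.915 = 5.061 s.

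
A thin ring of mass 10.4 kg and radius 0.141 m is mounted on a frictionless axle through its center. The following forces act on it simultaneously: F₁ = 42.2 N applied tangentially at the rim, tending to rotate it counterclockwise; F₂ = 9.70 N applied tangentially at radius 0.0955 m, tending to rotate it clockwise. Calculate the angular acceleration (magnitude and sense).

I = MR² = (10.4)(0.141)² = 0.2068 kg·m².
Taking counterclockwise as positive: τ₁ = +(42.2)(0.141) = +5.950 N·m; τ₂ = −(9.70)(0.0955) = −0.9263 N·m.
Net torque τ = 5.024 N·m.
α = τ/I = 5.024/0.2068 = 24.30 rad/s².

α ≈ 24.3 rad/s², counterclockwise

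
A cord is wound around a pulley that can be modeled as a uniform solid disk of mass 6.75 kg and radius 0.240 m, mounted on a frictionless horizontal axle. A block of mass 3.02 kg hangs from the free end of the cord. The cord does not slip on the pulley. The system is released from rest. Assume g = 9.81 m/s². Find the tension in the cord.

T ≈ 15.6 N

I = ½MR² = (1/2)(6.75)(0.240)² = 0.1944 kg·m².
Block: mg − T = ma. Pulley: TR = Iα. No-slip: a = αR, so T = (I/R²)a = 3.375·a.
Then mg = (m + 3.375)a, so a = (3.02)(9.81)/(3.02 + 3.375) = 4.633 m/s².
T = 3.375·a = 15.64 N.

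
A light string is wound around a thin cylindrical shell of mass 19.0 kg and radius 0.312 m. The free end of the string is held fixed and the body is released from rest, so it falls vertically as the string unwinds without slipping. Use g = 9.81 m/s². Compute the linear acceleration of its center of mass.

Translation: Mg − T = Ma. Rotation about the center: TR = Iα with I = MR².
With a = αR: T = (I/R²)a = M a, so Mg = (1 + 1.000)Ma.
a = g/(1 + 1.000) = 9.81/2.000 = 4.905 m/s².

a ≈ 4.91 m/s²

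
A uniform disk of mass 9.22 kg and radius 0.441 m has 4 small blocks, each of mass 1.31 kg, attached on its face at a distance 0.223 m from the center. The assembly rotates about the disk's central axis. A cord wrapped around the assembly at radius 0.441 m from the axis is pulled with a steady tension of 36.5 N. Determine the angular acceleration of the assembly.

I_disk = ½MR² = ½(9.22)(0.441)² = 0.8966 kg·m².
I_blocks = 4·m·r² = 4(1.31)(0.223)² = 0.2606 kg·m².
Total I = 1.157 kg·m².
τ = F r = (36.5)(0.441) = 16.10 N·m.
α = τ/I = 16.10/1.157 = 13.91 rad/s².

α ≈ 13.9 rad/s²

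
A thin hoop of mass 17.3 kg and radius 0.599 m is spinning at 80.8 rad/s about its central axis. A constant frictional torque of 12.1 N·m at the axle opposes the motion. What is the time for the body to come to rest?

t ≈ 41.5 s

I = MR² = (17.3)(0.599)² = 6.207 kg·m².
The net torque has magnitude 12.1 N·m, opposing ω.
|α| = τ/I = 12.10/6.207 = 1.949 rad/s² (deceleration).
0 = ω₀ − |α|t ⇒ t = ω₀/|α| = 80.8/1.949 = 41.45 s.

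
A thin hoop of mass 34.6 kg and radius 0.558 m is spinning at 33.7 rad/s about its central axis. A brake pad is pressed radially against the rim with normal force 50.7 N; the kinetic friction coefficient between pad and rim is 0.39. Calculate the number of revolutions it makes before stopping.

≈ 88.2 revolutions

I = MR² = (34.6)(0.558)² = 10.77 kg·m².
Friction force f = μN = (0.39)(50.7) = 19.77 N at the rim; torque magnitude τ = fR = 11.03 N·m, opposing ω.
|α| = τ/I = 11.03/10.77 = 1.024 rad/s² (deceleration).
ω² = ω₀² − 2|α|θ with ω = 0 ⇒ θ = ω₀²/(2|α|) = 554.5 rad = 88.24 rev.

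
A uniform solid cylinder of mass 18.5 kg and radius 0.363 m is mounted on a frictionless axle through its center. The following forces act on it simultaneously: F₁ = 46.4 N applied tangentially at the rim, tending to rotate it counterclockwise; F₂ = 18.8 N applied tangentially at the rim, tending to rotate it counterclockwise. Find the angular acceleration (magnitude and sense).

I = ½MR² = (1/2)(18.5)(0.363)² = 1.219 kg·m².
Taking counterclockwise as positive: τ₁ = +(46.4)(0.363) = +16.84 N·m; τ₂ = +(18.8)(0.363) = +6.824 N·m.
Net torque τ = 23.67 N·m.
α = τ/I = 23.67/1.219 = 19.42 rad/s².

α ≈ 19.4 rad/s², counterclockwise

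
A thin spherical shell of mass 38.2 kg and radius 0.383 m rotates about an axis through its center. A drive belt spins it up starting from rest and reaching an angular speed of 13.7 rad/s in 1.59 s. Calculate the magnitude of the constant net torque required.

I = (2/3)MR² = (2/3)(38.2)(0.383)² = 3.736 kg·m².
α = Δω/Δt = (13.7 − 0)/1.59 = 8.616 rad/s².
τ = Iα = (3.736)(8.616) = 32.19 N·m.

τ ≈ 32.2 N·m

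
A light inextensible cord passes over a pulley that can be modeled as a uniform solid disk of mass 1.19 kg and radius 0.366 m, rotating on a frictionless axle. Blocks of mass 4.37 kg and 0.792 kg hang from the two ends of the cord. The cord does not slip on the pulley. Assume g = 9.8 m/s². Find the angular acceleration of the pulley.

α ≈ 16.6 rad/s²

I = ½MR² = (1/2)(1.19)(0.366)² = 0.07970 kg·m².
Heavier block: m₁g − T₁ = m₁a. Lighter block: T₂ − m₂g = m₂a.
Pulley: (T₁ − T₂)R = Iα = I(a/R), so T₁ − T₂ = (I/R²)a = (1/2)M_p a = 0.5950·a.
Adding the three: (m₁ − m₂)g = (m₁ + m₂ + 0.5950)a, so a = (4.37 − 0.792)(9.8)/(4.37 + 0.792 + 0.5950) = 6.091 m/s².
α = a/R = 6.091/0.366 = 16.64 rad/s².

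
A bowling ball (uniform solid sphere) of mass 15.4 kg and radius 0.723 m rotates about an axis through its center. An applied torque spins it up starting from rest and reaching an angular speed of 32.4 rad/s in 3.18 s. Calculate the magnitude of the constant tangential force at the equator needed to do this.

F ≈ 45.4 N

I = (2/5)MR² = (2/5)(15.4)(0.723)² = 3.220 kg·m².
α = Δω/Δt = (32.4 − 0)/3.18 = 10.19 rad/s².
The required torque is τ = Iα = (3.220)(10.19) = 32.81 N·m.
A tangential force at the equator gives τ = FR, so F = τ/R = 32.81/0.723 = 45.38 N.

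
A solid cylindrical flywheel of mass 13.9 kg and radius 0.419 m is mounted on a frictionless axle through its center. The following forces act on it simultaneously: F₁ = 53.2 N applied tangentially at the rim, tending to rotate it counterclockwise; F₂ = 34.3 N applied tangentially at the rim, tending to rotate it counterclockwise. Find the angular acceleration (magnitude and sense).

I = ½MR² = (1/2)(13.9)(0.419)² = 1.220 kg·m².
Taking counterclockwise as positive: τ₁ = +(53.2)(0.419) = +22.29 N·m; τ₂ = +(34.3)(0.419) = +14.37 N·m.
Net torque τ = 36.66 N·m.
α = τ/I = 36.66/1.220 = 30.05 rad/s².

α ≈ 30.0 rad/s², counterclockwise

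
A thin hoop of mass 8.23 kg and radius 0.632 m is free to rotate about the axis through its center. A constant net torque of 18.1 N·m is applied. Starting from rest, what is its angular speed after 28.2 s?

I = MR² = (8.23)(0.632)² = 3.287 kg·m².
α = τ/I = 18.1/3.287 = 5.506 rad/s².
ω = ω₀ + αt = 0 + (5.506)(28.2) = 155.3 rad/s.

ω ≈ 155 rad/s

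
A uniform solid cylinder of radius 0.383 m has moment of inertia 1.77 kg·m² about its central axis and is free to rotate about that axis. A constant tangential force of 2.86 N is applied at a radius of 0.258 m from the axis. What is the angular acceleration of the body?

τ = F·r = (2.86)(0.258) = 0.7379 N·m.
From τ = Iα: α = 0.7379/1.770 = 0.4169 rad/s².

α ≈ 0.417 rad/s²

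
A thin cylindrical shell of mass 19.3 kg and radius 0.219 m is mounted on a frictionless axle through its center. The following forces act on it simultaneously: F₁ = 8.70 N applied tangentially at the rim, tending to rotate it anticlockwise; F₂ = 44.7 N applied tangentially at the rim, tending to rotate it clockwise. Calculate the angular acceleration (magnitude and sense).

α ≈ 8.52 rad/s², clockwise

I = MR² = (19.3)(0.219)² = 0.9256 kg·m².
Taking anticlockwise as positive: τ₁ = +(8.70)(0.219) = +1.905 N·m; τ₂ = −(44.7)(0.219) = −9.789 N·m.
Net torque τ = -7.884 N·m.
α = τ/I = -7.884/0.9256 = -8.517 rad/s².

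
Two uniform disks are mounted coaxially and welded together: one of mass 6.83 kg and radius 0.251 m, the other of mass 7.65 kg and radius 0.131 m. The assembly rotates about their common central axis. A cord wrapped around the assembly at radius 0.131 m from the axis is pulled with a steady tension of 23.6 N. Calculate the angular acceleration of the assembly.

I = ½M₁R₁² + ½M₂R₂² = ½(6.83)(0.251)² + ½(7.65)(0.131)² = 0.2808 kg·m².
τ = F r = (23.6)(0.131) = 3.092 N·m.
α = τ/I = 3.092/0.2808 = 11.01 rad/s².

α ≈ 11.0 rad/s²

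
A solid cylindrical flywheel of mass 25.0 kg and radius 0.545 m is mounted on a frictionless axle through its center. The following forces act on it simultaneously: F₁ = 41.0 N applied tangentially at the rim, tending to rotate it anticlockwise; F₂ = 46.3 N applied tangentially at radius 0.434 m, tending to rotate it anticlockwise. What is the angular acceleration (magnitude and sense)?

I = ½MR² = (1/2)(25.0)(0.545)² = 3.713 kg·m².
Taking anticlockwise as positive: τ₁ = +(41.0)(0.545) = +22.35 N·m; τ₂ = +(46.3)(0.434) = +20.09 N·m.
Net torque τ = 42.44 N·m.
α = τ/I = 42.44/3.713 = 11.43 rad/s².

α ≈ 11.4 rad/s², anticlockwise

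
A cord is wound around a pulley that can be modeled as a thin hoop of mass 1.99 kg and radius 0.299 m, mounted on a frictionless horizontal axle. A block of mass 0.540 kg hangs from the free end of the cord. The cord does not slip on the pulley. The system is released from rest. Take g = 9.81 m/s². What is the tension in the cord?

I = MR² = (1.99)(0.299)² = 0.1779 kg·m².
Block: mg − T = ma. Pulley: TR = Iα. No-slip: a = αR, so T = (I/R²)a = 1.990·a.
Then mg = (m + 1.990)a, so a = (0.540)(9.81)/(0.540 + 1.990) = 2.094 m/s².
T = 1.990·a = 4.167 N.

T ≈ 4.17 N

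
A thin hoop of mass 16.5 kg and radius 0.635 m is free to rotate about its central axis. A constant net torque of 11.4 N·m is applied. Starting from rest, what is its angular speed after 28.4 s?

I = MR² = (16.5)(0.635)² = 6.653 kg·m².
α = τ/I = 11.4/6.653 = 1.713 rad/s².
ω = ω₀ + αt = 0 + (1.713)(28.4) = 48.66 rad/s.

ω ≈ 48.7 rad/s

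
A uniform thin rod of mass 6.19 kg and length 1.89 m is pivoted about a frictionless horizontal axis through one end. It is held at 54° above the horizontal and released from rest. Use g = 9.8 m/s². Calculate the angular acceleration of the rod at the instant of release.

α ≈ 4.57 rad/s²

About the pivot, I = (1/3)ML² = (1/3)(6.19)(1.89)² = 7.370 kg·m².
The weight acts at the center, a distance L/2 = 0.9450 m from the pivot; τ = Mg(L/2) cos 54° = 33.70 N·m.
α = τ/I = 33.70/7.370 = 4.572 rad/s².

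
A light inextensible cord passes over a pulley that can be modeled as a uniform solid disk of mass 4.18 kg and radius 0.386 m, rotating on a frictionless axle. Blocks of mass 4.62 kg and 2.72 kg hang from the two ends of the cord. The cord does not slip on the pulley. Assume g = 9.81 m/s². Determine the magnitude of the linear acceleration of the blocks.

I = ½MR² = (1/2)(4.18)(0.386)² = 0.3114 kg·m².
Heavier block: m₁g − T₁ = m₁a. Lighter block: T₂ − m₂g = m₂a.
Pulley: (T₁ − T₂)R = Iα = I(a/R), so T₁ − T₂ = (I/R²)a = (1/2)M_p a = 2.090·a.
Adding the three: (m₁ − m₂)g = (m₁ + m₂ + 2.090)a, so a = (4.62 − 2.72)(9.81)/(4.62 + 2.72 + 2.090) = 1.977 m/s².

a ≈ 1.98 m/s²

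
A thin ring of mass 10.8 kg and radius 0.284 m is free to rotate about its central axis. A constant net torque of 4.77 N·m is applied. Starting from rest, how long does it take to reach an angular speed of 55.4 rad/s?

t ≈ 10.1 s

I = MR² = (10.8)(0.284)² = 0.8711 kg·m².
α = τ/I = 4.77/0.8711 = 5.476 rad/s².
ω = αt ⇒ t = ω/α = 55.4/5.476 = 10.12 s.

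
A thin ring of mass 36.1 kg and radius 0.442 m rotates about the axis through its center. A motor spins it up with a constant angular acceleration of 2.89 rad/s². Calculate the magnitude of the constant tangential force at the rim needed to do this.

F ≈ 46.1 N

I = MR² = (36.1)(0.442)² = 7.053 kg·m².
The required torque is τ = Iα = (7.053)(2.890) = 20.38 N·m.
A tangential force at the rim gives τ = FR, so F = τ/R = 20.38/0.442 = 46.11 N.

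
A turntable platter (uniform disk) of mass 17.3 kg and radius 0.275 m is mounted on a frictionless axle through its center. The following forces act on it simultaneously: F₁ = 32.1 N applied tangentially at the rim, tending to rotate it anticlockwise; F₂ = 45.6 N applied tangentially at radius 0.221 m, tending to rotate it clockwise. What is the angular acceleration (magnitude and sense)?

α ≈ 1.91 rad/s², clockwise

I = ½MR² = (1/2)(17.3)(0.275)² = 0.6542 kg·m².
Taking anticlockwise as positive: τ₁ = +(32.1)(0.275) = +8.828 N·m; τ₂ = −(45.6)(0.221) = −10.08 N·m.
Net torque τ = -1.250 N·m.
α = τ/I = -1.250/0.6542 = -1.911 rad/s².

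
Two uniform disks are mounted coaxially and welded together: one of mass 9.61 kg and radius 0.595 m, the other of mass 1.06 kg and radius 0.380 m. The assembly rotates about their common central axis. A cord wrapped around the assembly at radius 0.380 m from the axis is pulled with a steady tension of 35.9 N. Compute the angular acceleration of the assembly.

I = ½M₁R₁² + ½M₂R₂² = ½(9.61)(0.595)² + ½(1.06)(0.380)² = 1.778 kg·m².
τ = F r = (35.9)(0.380) = 13.64 N·m.
α = τ/I = 13.64/1.778 = 7.674 rad/s².

α ≈ 7.67 rad/s²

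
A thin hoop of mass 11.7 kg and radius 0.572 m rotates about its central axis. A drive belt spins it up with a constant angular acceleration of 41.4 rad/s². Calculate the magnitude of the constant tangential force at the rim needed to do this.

F ≈ 277 N

I = MR² = (11.7)(0.572)² = 3.828 kg·m².
The required torque is τ = Iα = (3.828)(41.40) = 158.5 N·m.
A tangential force at the rim gives τ = FR, so F = τ/R = 158.5/0.572 = 277.1 N.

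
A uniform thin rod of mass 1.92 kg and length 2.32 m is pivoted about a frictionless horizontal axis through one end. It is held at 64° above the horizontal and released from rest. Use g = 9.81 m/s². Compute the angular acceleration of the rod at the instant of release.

About the pivot, I = (1/3)ML² = (1/3)(1.92)(2.32)² = 3.445 kg·m².
The weight acts at the center, a distance L/2 = 1.160 m from the pivot; τ = Mg(L/2) cos 64° = 9.578 N·m.
α = τ/I = 9.578/3.445 = 2.780 rad/s².

α ≈ 2.78 rad/s²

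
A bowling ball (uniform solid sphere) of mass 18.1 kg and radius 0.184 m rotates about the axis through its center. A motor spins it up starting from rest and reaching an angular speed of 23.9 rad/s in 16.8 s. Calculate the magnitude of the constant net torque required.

τ ≈ 0.349 N·m

I = (2/5)MR² = (2/5)(18.1)(0.184)² = 0.2451 kg·m².
α = Δω/Δt = (23.9 − 0)/16.8 = 1.423 rad/s².
τ = Iα = (0.2451)(1.423) = 0.3487 N·m.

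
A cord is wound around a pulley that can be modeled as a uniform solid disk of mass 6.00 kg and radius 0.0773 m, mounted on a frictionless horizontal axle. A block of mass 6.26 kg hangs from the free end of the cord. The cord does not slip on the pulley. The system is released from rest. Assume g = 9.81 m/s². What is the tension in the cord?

T ≈ 19.9 N

I = ½MR² = (1/2)(6.00)(0.0773)² = 0.01793 kg·m².
Block: mg − T = ma. Pulley: TR = Iα. No-slip: a = αR, so T = (I/R²)a = 3.000·a.
Then mg = (m + 3.000)a, so a = (6.26)(9.81)/(6.26 + 3.000) = 6.632 m/s².
T = 3.000·a = 19.90 N.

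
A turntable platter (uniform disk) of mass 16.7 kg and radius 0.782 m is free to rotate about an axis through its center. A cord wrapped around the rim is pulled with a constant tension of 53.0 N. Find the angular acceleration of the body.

α ≈ 8.12 rad/s²

I = ½MR² = (1/2)(16.7)(0.782)² = 5.106 kg·m².
τ = F R = (53.0)(0.782) = 41.45 N·m.
From τ = Iα: α = 41.45/5.106 = 8.117 rad/s².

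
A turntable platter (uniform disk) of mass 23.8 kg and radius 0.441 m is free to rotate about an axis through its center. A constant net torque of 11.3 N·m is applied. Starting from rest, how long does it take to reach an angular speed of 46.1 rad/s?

I = ½MR² = (1/2)(23.8)(0.441)² = 2.314 kg·m².
α = τ/I = 11.3/2.314 = 4.883 rad/s².
ω = αt ⇒ t = ω/α = 46.1/4.883 = 9.442 s.

t ≈ 9.44 s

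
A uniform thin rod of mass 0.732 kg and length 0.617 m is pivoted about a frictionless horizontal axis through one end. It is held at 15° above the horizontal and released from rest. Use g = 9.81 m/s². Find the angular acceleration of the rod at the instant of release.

α ≈ 23.0 rad/s²

About the pivot, I = (1/3)ML² = (1/3)(0.732)(0.617)² = 0.09289 kg·m².
The weight acts at the center, a distance L/2 = 0.3085 m from the pivot; τ = Mg(L/2) cos 15° = 2.140 N·m.
α = τ/I = 2.140/0.09289 = 23.04 rad/s².
(Equivalently α = (3g/(2L)) cos 15° = 23.04 rad/s².)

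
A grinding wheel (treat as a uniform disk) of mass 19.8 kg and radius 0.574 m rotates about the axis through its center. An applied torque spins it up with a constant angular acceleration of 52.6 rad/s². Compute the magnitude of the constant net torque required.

τ ≈ 172 N·m

I = ½MR² = (1/2)(19.8)(0.574)² = 3.262 kg·m².
τ = Iα = (3.262)(52.60) = 171.6 N·m.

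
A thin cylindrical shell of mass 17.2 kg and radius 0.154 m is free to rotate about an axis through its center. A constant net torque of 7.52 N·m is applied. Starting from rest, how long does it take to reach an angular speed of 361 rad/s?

t ≈ 19.6 s

I = MR² = (17.2)(0.154)² = 0.4079 kg·m².
α = τ/I = 7.52/0.4079 = 18.44 rad/s².
ω = αt ⇒ t = ω/α = 361/18.44 = 19.58 s.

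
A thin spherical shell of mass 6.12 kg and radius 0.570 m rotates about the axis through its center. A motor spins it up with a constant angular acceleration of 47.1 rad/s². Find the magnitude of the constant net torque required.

I = (2/3)MR² = (2/3)(6.12)(0.570)² = 1.326 kg·m².
τ = Iα = (1.326)(47.10) = 62.44 N·m.

τ ≈ 62.4 N·m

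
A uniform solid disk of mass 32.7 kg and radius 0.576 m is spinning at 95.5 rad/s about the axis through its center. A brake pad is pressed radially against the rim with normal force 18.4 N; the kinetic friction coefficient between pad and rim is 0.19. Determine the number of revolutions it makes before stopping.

≈ 1960 revolutions

I = ½MR² = (1/2)(32.7)(0.576)² = 5.425 kg·m².
Friction force f = μN = (0.19)(18.4) = 3.496 N at the rim; torque magnitude τ = fR = 2.014 N·m, opposing ω.
|α| = τ/I = 2.014/5.425 = 0.3712 rad/s² (deceleration).
ω² = ω₀² − 2|α|θ with ω = 0 ⇒ θ = ω₀²/(2|α|) = 12280 rad = 1955 rev.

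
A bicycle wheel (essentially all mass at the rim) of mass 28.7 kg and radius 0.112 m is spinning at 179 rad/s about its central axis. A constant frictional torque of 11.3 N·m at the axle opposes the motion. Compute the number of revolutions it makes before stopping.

I = MR² = (28.7)(0.112)² = 0.3600 kg·m².
The net torque has magnitude 11.3 N·m, opposing ω.
|α| = τ/I = 11.30/0.3600 = 31.39 rad/s² (deceleration).
ω² = ω₀² − 2|α|θ with ω = 0 ⇒ θ = ω₀²/(2|α|) = 510.4 rad = 81.23 rev.

≈ 81.2 revolutions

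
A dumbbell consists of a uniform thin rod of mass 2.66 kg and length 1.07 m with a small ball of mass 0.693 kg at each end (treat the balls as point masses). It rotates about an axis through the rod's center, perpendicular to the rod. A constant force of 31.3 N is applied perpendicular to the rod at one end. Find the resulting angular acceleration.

α ≈ 25.7 rad/s²

I_rod = (1/12)ML² = (1/12)(2.66)(1.07)² = 0.2538 kg·m².
I_balls = 2·m·(L/2)² = 2(0.693)(0.5350)² = 0.3967 kg·m².
Total I = 0.6505 kg·m².
τ = F·(L/2) = (31.3)(0.535) = 16.75 N·m.
α = τ/I = 16.75/0.6505 = 25.74 rad/s².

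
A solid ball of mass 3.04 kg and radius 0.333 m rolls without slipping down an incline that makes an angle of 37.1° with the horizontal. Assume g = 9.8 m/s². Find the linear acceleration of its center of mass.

a ≈ 4.22 m/s²

Translation along the incline: Mg sinθ − f = Ma.
Rotation about the center: fR = Iα with I = (2/5)MR². No-slip gives a = αR, so f = (I/R²)a = (2/5)M a.
Substituting: Mg sinθ = (1 + 0.4000)Ma, so a = g sinθ/(1 + 0.4000) = (9.8) sin 37.1° / 1.400 = 4.222 m/s².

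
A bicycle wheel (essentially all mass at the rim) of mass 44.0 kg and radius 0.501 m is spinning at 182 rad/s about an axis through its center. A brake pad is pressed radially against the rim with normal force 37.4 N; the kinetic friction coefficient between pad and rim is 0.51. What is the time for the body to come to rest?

t ≈ 210 s

I = MR² = (44.0)(0.501)² = 11.04 kg·m².
Friction force f = μN = (0.51)(37.4) = 19.07 N at the rim; torque magnitude τ = fR = 9.556 N·m, opposing ω.
|α| = τ/I = 9.556/11.04 = 0.8653 rad/s² (deceleration).
0 = ω₀ − |α|t ⇒ t = ω₀/|α| = 182/0.8653 = 210.3 s.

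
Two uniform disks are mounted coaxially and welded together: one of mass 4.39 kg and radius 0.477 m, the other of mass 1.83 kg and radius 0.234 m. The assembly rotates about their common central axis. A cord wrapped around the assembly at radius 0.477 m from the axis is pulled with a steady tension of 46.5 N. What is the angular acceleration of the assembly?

I = ½M₁R₁² + ½M₂R₂² = ½(4.39)(0.477)² + ½(1.83)(0.234)² = 0.5495 kg·m².
τ = F r = (46.5)(0.477) = 22.18 N·m.
α = τ/I = 22.18/0.5495 = 40.36 rad/s².

α ≈ 40.4 rad/s²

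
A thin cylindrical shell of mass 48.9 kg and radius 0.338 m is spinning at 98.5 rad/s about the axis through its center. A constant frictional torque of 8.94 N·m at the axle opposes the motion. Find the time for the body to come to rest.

I = MR² = (48.9)(0.338)² = 5.587 kg·m².
The net torque has magnitude 8.94 N·m, opposing ω.
|α| = τ/I = 8.940/5.587 = 1.600 rad/s² (deceleration).
0 = ω₀ − |α|t ⇒ t = ω₀/|α| = 98.5/1.600 = 61.55 s.

t ≈ 61.6 s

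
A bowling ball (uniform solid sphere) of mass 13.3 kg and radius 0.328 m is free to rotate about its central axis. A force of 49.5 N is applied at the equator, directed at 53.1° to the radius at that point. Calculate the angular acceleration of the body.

α ≈ 22.7 rad/s²

I = (2/5)MR² = (2/5)(13.3)(0.328)² = 0.5723 kg·m².
Only the tangential component produces torque: τ = F R sinθ = (49.5)(0.328) sin 53.1° = 12.98 N·m.
From τ = Iα: α = 12.98/0.5723 = 22.68 rad/s².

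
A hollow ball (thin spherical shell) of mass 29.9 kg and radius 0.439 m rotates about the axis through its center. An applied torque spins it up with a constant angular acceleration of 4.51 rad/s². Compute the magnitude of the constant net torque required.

I = (2/3)MR² = (2/3)(29.9)(0.439)² = 3.842 kg·m².
τ = Iα = (3.842)(4.510) = 17.33 N·m.

τ ≈ 17.3 N·m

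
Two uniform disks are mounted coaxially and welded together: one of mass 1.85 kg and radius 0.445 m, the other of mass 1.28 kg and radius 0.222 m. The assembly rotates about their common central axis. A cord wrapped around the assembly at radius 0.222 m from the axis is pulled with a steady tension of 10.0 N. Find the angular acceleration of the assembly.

I = ½M₁R₁² + ½M₂R₂² = ½(1.85)(0.445)² + ½(1.28)(0.222)² = 0.2147 kg·m².
τ = F r = (10.0)(0.222) = 2.220 N·m.
α = τ/I = 2.220/0.2147 = 10.34 rad/s².

α ≈ 10.3 rad/s²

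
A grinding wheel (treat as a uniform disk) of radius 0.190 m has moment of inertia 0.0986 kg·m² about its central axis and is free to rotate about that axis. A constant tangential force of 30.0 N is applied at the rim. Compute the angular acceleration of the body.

α ≈ 57.8 rad/s²

τ = F R = (30.0)(0.190) = 5.700 N·m.
Newton's second law for rotation, τ = Iα, gives α = τ/I = 5.700/0.09860 = 57.81 rad/s².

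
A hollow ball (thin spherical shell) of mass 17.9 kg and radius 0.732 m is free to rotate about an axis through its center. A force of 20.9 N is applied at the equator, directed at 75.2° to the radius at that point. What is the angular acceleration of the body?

α ≈ 2.31 rad/s²

I = (2/3)MR² = (2/3)(17.9)(0.732)² = 6.394 kg·m².
Only the tangential component produces torque: τ = F R sinθ = (20.9)(0.732) sin 75.2° = 14.79 N·m.
Newton's second law for rotation, τ = Iα, gives α = τ/I = 14.79/6.394 = 2.313 rad/s².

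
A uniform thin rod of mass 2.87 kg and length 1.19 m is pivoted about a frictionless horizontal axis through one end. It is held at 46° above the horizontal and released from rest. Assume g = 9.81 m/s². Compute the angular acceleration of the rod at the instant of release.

α ≈ 8.59 rad/s²

About the pivot, I = (1/3)ML² = (1/3)(2.87)(1.19)² = 1.355 kg·m².
The weight acts at the center, a distance L/2 = 0.5950 m from the pivot; τ = Mg(L/2) cos 46° = 11.64 N·m.
α = τ/I = 11.64/1.355 = 8.590 rad/s².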